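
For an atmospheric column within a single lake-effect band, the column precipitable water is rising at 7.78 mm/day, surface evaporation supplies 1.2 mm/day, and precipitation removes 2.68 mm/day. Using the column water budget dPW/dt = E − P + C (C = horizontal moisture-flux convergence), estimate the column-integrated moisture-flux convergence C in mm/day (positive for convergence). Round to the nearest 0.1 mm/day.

C ≈ 9.3 mm/day

dPW/dt = +7.78 mm/day.
C = dPW/dt − E + P = (+7.78) − 1.2 + 2.68 = 9.3 mm/day.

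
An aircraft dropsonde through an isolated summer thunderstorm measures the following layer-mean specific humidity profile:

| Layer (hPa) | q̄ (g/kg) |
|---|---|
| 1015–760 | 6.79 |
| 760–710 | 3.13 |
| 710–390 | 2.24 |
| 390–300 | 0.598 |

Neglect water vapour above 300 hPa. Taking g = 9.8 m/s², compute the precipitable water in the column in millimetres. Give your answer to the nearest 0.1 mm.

Precipitable water is the column-integrated vapour mass per unit area: PW = (1/g) Σ q̄ Δp, with q in kg/kg and Δp in Pa (1 kg/m² of water = 1 mm).
Layer 1015–760 hPa: Δp = 255 hPa = 25500 Pa, q̄ = 0.00679 kg/kg → 0.00679 × 25500 / 9.8 = 17.67 mm
Layer 760–710 hPa: Δp = 50 hPa = 5000 Pa, q̄ = 0.00313 kg/kg → 0.00313 × 5000 / 9.8 = 1.60 mm
Layer 710–390 hPa: Δp = 320 hPa = 32000 Pa, q̄ = 0.00224 kg/kg → 0.00224 × 32000 / 9.8 = 7.31 mm
Layer 390–300 hPa: Δp = 90 hPa = 9000 Pa, q̄ = 0.000598 kg/kg → 0.000598 × 9000 / 9.8 = 0.55 mm
PW = 17.67 + 1.60 + 7.31 + 0.55 = 27.13 ≈ 27.1 mm.

PW ≈ 27.1 mm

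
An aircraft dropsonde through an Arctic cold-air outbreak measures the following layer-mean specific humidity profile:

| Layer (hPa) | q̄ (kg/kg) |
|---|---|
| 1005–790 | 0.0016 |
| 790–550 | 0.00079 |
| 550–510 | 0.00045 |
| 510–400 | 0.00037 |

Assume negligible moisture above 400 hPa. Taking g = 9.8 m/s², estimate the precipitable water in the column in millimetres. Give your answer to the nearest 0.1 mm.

PW ≈ 6.0 mm

Precipitable water is the column-integrated vapour mass per unit area: PW = (1/g) Σ q̄ Δp, with q in kg/kg and Δp in Pa (1 kg/m² of water = 1 mm).
Layer 1005–790 hPa: Δp = 215 hPa = 21500 Pa, q̄ = 0.0016 kg/kg → 0.0016 × 21500 / 9.8 = 3.51 mm
Layer 790–550 hPa: Δp = 240 hPa = 24000 Pa, q̄ = 0.00079 kg/kg → 0.00079 × 24000 / 9.8 = 1.93 mm
Layer 550–510 hPa: Δp = 40 hPa = 4000 Pa, q̄ = 0.00045 kg/kg → 0.00045 × 4000 / 9.8 = 0.18 mm
Layer 510–400 hPa: Δp = 110 hPa = 11000 Pa, q̄ = 0.00037 kg/kg → 0.00037 × 11000 / 9.8 = 0.42 mm
PW = 3.51 + 1.93 + 0.18 + 0.42 = 6.04 ≈ 6.0 mm.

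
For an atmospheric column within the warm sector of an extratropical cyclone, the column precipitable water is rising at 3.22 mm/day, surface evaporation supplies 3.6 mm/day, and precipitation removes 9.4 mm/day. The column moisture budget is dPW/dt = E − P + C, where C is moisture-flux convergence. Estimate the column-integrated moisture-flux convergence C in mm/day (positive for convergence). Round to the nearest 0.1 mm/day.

C ≈ 9.0 mm/day

dPW/dt = +3.22 mm/day.
C = dPW/dt − E + P = (+3.22) − 3.6 + 9.4 = 9.0 mm/day.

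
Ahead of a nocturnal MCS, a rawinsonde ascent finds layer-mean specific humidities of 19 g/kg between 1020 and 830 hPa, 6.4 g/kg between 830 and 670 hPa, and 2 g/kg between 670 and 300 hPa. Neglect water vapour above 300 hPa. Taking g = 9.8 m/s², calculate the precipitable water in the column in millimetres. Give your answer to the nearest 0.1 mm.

Precipitable water is the column-integrated vapour mass per unit area: PW = (1/g) Σ q̄ Δp, with q in kg/kg and Δp in Pa (1 kg/m² of water = 1 mm).
Layer 1020–830 hPa: Δp = 190 hPa = 19000 Pa, q̄ = 0.019 kg/kg → 0.019 × 19000 / 9.8 = 36.84 mm
Layer 830–670 hPa: Δp = 160 hPa = 16000 Pa, q̄ = 0.0064 kg/kg → 0.0064 × 16000 / 9.8 = 10.45 mm
Layer 670–300 hPa: Δp = 370 hPa = 37000 Pa, q̄ = 0.002 kg/kg → 0.002 × 37000 / 9.8 = 7.55 mm
PW = 36.84 + 10.45 + 7.55 = 54.84 ≈ 54.8 mm.

PW ≈ 54.8 mm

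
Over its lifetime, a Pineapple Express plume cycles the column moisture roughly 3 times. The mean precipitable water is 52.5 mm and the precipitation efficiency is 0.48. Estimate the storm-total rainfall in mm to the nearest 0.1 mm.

Each cycle deposits ε × PW = 0.48 × 52.5 = 25.2 mm.
Over 3 cycles: 3 × 25.2 = 75.6 mm.

rainfall ≈ 75.6 mm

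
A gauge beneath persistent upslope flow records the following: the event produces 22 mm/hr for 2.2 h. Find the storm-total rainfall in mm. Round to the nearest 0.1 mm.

Total = Σ Rᵢ Δtᵢ = 22 × 2.2
      = 48.4 = 48.4 mm.

total ≈ 48.4 mm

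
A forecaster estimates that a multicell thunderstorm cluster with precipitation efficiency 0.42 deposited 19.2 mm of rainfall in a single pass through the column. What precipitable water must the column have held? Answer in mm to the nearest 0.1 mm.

PW ≈ 45.7 mm

PW = rainfall / ε = 19.2 / 0.42 = 45.7 mm.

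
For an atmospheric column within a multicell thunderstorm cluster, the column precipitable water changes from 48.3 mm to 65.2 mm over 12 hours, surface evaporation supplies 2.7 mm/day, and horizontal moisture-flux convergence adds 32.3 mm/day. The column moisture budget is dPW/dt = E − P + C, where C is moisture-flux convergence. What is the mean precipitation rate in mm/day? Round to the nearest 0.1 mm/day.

dPW/dt = (65.2 − 48.3) mm / (12/24 day) = +33.800 mm/day.
P = E + C − dPW/dt = 2.7 + (32.3) − (+33.800) = 1.2 mm/day.

P ≈ 1.2 mm/day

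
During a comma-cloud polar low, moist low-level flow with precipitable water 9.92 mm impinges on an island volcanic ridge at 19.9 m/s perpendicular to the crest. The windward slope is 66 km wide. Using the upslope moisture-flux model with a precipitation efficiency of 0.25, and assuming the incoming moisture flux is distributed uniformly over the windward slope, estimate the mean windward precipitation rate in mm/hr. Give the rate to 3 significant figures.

Incoming column moisture flux per unit ridge length: F = V × PW = 19.9 × 9.92 = 197.408 mm·m/s.
Spread over the 66 km slope with efficiency ε = 0.25: R = ε·F/W = 0.25 × 197.408 / 66000 m = 7.478e-04 mm/s.
R = 7.478e-04 × 3600 = 2.69 mm/hr.

R ≈ 2.69 mm/hr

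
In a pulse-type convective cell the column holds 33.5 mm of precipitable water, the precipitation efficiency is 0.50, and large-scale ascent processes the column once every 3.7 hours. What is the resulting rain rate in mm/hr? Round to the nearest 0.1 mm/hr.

R ≈ 4.5 mm/hr

Each overturning extracts ε × PW = 0.50 × 33.5 = 16.75 mm.
Rate = ε·PW / τ = 16.75 / 3.7 h = 4.5 mm/hr.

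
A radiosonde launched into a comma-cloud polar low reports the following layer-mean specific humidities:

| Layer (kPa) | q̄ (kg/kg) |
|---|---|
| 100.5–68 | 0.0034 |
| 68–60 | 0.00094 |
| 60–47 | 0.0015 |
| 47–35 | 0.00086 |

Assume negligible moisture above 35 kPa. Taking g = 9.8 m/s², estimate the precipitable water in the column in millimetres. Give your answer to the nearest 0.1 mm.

PW ≈ 15.1 mm

Precipitable water is the column-integrated vapour mass per unit area: PW = (1/g) Σ q̄ Δp, with q in kg/kg and Δp in Pa (1 kg/m² of water = 1 mm).
Layer 100.5–68 kPa: Δp = 325 hPa = 32500 Pa, q̄ = 0.0034 kg/kg → 0.0034 × 32500 / 9.8 = 11.28 mm
Layer 68–60 kPa: Δp = 80 hPa = 8000 Pa, q̄ = 0.00094 kg/kg → 0.00094 × 8000 / 9.8 = 0.77 mm
Layer 60–47 kPa: Δp = 130 hPa = 13000 Pa, q̄ = 0.0015 kg/kg → 0.0015 × 13000 / 9.8 = 1.99 mm
Layer 47–35 kPa: Δp = 120 hPa = 12000 Pa, q̄ = 0.00086 kg/kg → 0.00086 × 12000 / 9.8 = 1.05 mm
PW = 11.28 + 0.77 + 1.99 + 1.05 = 15.09 ≈ 15.1 mm.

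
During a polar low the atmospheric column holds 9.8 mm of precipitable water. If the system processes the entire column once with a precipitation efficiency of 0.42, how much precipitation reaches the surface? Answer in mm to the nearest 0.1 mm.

precipitation ≈ 4.1 mm

Precipitation = ε × PW = 0.42 × 9.8 = 4.1 mm.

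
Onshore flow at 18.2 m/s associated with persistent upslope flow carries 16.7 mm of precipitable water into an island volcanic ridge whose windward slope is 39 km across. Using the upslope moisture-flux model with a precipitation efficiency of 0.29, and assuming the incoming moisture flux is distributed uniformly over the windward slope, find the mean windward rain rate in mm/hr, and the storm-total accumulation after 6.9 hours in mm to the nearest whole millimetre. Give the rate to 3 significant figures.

R ≈ 8.14 mm/hr; total ≈ 56 mm

Incoming column moisture flux per unit ridge length: F = V × PW = 18.2 × 16.7 = 303.94 mm·m/s.
Spread over the 39 km slope with efficiency ε = 0.29: R = ε·F/W = 0.29 × 303.94 / 39000 m = 2.260e-03 mm/s.
R = 2.260e-03 × 3600 = 8.14 mm/hr.
Over 6.9 h: total = 8.14 × 6.9 = 56.166 ≈ 56 mm.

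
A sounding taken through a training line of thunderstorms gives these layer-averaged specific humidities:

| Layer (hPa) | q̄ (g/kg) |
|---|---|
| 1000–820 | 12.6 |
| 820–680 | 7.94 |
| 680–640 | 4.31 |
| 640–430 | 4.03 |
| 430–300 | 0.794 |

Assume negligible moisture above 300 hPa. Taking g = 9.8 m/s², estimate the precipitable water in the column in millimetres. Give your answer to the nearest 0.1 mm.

Precipitable water is the column-integrated vapour mass per unit area: PW = (1/g) Σ q̄ Δp, with q in kg/kg and Δp in Pa (1 kg/m² of water = 1 mm).
Layer 1000–820 hPa: Δp = 180 hPa = 18000 Pa, q̄ = 0.0126 kg/kg → 0.0126 × 18000 / 9.8 = 23.14 mm
Layer 820–680 hPa: Δp = 140 hPa = 14000 Pa, q̄ = 0.00794 kg/kg → 0.00794 × 14000 / 9.8 = 11.34 mm
Layer 680–640 hPa: Δp = 40 hPa = 4000 Pa, q̄ = 0.00431 kg/kg → 0.00431 × 4000 / 9.8 = 1.76 mm
Layer 640–430 hPa: Δp = 210 hPa = 21000 Pa, q̄ = 0.00403 kg/kg → 0.00403 × 21000 / 9.8 = 8.64 mm
Layer 430–300 hPa: Δp = 130 hPa = 13000 Pa, q̄ = 0.000794 kg/kg → 0.000794 × 13000 / 9.8 = 1.05 mm
PW = 23.14 + 11.34 + 1.76 + 8.64 + 1.05 = 45.93 ≈ 45.9 mm.

PW ≈ 45.9 mm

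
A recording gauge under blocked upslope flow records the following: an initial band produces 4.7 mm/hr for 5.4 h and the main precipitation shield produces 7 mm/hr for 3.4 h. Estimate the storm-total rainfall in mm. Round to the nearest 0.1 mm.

total ≈ 49.2 mm

Total = Σ Rᵢ Δtᵢ = 4.7 × 5.4 + 7 × 3.4
      = 25.38 + 23.8 = 49.2 mm.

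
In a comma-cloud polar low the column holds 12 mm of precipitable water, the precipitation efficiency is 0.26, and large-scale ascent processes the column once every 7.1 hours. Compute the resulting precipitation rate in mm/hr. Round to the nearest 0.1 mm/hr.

R ≈ 0.4 mm/hr

Each overturning extracts ε × PW = 0.26 × 12 = 3.12 mm.
Rate = ε·PW / τ = 3.12 / 7.1 h = 0.4 mm/hr.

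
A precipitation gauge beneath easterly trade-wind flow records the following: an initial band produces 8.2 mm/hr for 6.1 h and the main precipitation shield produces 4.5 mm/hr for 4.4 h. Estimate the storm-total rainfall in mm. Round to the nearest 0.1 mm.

total ≈ 69.8 mm

Total = Σ Rᵢ Δtᵢ = 8.2 × 6.1 + 4.5 × 4.4
      = 50.02 + 19.8 = 69.8 mm.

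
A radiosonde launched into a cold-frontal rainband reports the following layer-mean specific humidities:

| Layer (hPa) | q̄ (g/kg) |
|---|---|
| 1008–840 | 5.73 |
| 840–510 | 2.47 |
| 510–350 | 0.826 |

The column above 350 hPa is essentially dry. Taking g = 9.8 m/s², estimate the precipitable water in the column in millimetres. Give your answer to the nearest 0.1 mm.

PW ≈ 19.5 mm

Precipitable water is the column-integrated vapour mass per unit area: PW = (1/g) Σ q̄ Δp, with q in kg/kg and Δp in Pa (1 kg/m² of water = 1 mm).
Layer 1008–840 hPa: Δp = 168 hPa = 16800 Pa, q̄ = 0.00573 kg/kg → 0.00573 × 16800 / 9.8 = 9.82 mm
Layer 840–510 hPa: Δp = 330 hPa = 33000 Pa, q̄ = 0.00247 kg/kg → 0.00247 × 33000 / 9.8 = 8.32 mm
Layer 510–350 hPa: Δp = 160 hPa = 16000 Pa, q̄ = 0.000826 kg/kg → 0.000826 × 16000 / 9.8 = 1.35 mm
PW = 9.82 + 8.32 + 1.35 = 19.49 ≈ 19.5 mm.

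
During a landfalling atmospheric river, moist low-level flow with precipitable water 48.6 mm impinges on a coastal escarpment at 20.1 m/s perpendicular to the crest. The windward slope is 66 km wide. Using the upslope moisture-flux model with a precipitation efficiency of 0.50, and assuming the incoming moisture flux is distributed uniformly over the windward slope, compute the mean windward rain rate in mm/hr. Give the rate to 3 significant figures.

Incoming column moisture flux per unit ridge length: F = V × PW = 20.1 × 48.6 = 976.86 mm·m/s.
Spread over the 66 km slope with efficiency ε = 0.50: R = ε·F/W = 0.50 × 976.86 / 66000 m = 7.400e-03 mm/s.
R = 7.400e-03 × 3600 = 26.6 mm/hr.

R ≈ 26.6 mm/hr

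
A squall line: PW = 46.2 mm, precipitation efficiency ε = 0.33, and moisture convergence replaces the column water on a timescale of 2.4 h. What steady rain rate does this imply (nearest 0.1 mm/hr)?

R ≈ 6.4 mm/hr

Each overturning extracts ε × PW = 0.33 × 46.2 = 15.246 mm.
Rate = ε·PW / τ = 15.246 / 2.4 h = 6.4 mm/hr.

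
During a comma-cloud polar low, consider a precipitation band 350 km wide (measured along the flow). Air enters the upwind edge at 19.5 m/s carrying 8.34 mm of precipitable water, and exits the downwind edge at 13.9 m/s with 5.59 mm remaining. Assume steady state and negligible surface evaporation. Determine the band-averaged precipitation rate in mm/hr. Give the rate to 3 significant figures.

R ≈ 0.874 mm/hr

Column moisture flux per unit crosswind length is F = V × PW.
Inflow: F_in = 19.5 × 8.34 = 162.63 mm·m/s
Outflow: F_out = 13.9 × 5.59 = 77.701 mm·m/s
Steady-state rate R = (F_in − F_out)/L = (162.63 − 77.701) / 350000 m = 2.427e-04 mm/s.
R = 2.427e-04 × 3600 = 0.874 mm/hr.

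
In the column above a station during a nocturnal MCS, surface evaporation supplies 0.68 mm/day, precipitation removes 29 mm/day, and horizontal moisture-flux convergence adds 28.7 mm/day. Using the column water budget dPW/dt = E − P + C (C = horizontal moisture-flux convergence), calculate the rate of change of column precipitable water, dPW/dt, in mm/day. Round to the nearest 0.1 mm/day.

dPW/dt = E − P + C = 0.68 − 29 + (28.7) = 0.4 mm/day.

dPW/dt ≈ 0.4 mm/day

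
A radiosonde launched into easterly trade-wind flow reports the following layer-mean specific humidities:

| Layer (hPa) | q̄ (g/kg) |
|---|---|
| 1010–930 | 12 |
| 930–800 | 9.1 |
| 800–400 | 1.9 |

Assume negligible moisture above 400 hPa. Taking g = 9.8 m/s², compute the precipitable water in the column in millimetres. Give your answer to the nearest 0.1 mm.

Precipitable water is the column-integrated vapour mass per unit area: PW = (1/g) Σ q̄ Δp, with q in kg/kg and Δp in Pa (1 kg/m² of water = 1 mm).
Layer 1010–930 hPa: Δp = 80 hPa = 8000 Pa, q̄ = 0.012 kg/kg → 0.012 × 8000 / 9.8 = 9.80 mm
Layer 930–800 hPa: Δp = 130 hPa = 13000 Pa, q̄ = 0.0091 kg/kg → 0.0091 × 13000 / 9.8 = 12.07 mm
Layer 800–400 hPa: Δp = 400 hPa = 40000 Pa, q̄ = 0.0019 kg/kg → 0.0019 × 40000 / 9.8 = 7.76 mm
PW = 9.80 + 12.07 + 7.76 = 29.63 ≈ 29.6 mm.

PW ≈ 29.6 mm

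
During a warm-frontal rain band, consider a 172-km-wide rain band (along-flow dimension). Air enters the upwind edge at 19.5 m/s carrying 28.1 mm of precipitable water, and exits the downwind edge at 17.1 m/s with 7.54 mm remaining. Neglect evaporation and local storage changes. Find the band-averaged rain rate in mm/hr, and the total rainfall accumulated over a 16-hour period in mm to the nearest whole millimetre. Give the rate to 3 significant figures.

Column moisture flux per unit crosswind length is F = V × PW.
Inflow: F_in = 19.5 × 28.1 = 547.95 mm·m/s
Outflow: F_out = 17.1 × 7.54 = 128.934 mm·m/s
Steady-state rate R = (F_in − F_out)/L = (547.95 − 128.934) / 172000 m = 2.436e-03 mm/s.
R = 2.436e-03 × 3600 = 8.77 mm/hr.
Over 16 h: total = 8.77 × 16 = 140.32 ≈ 140 mm.

R ≈ 8.77 mm/hr; total ≈ 140 mm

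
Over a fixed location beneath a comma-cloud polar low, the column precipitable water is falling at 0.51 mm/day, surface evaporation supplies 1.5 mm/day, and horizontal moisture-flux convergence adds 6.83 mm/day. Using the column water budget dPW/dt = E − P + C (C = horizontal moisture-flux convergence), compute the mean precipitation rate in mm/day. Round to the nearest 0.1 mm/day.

dPW/dt = -0.51 mm/day.
P = E + C − dPW/dt = 1.5 + (6.83) − (-0.51) = 8.8 mm/day.

P ≈ 8.8 mm/day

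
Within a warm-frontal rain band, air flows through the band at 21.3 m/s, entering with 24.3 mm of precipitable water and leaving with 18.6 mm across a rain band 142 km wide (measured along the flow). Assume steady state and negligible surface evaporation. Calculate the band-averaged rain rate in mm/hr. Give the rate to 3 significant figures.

R ≈ 3.08 mm/hr

Column moisture flux per unit crosswind length is F = V × PW.
Inflow: F_in = 21.3 × 24.3 = 517.59 mm·m/s
Outflow: F_out = 21.3 × 18.6 = 396.18 mm·m/s
Steady-state rate R = (F_in − F_out)/L = (517.59 − 396.18) / 142000 m = 8.550e-04 mm/s.
R = 8.550e-04 × 3600 = 3.08 mm/hr.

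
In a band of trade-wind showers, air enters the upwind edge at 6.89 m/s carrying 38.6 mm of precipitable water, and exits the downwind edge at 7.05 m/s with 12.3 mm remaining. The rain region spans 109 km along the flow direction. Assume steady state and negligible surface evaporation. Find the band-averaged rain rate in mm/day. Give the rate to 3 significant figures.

Column moisture flux per unit crosswind length is F = V × PW.
Inflow: F_in = 6.89 × 38.6 = 265.954 mm·m/s
Outflow: F_out = 7.05 × 12.3 = 86.715 mm·m/s
Steady-state rate R = (F_in − F_out)/L = (265.954 − 86.715) / 109000 m = 1.644e-03 mm/s.
R = 1.644e-03 × 3600 × 24 = 142 mm/day.

R ≈ 142 mm/day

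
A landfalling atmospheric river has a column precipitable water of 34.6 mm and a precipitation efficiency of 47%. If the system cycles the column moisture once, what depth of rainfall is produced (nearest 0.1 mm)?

Rainfall = ε × PW = 0.47 × 34.6 = 16.3 mm.

rainfall ≈ 16.3 mm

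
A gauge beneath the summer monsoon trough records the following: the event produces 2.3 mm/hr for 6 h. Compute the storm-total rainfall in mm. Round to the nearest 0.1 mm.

Total = Σ Rᵢ Δtᵢ = 2.3 × 6
      = 13.8 = 13.8 mm.

total ≈ 13.8 mm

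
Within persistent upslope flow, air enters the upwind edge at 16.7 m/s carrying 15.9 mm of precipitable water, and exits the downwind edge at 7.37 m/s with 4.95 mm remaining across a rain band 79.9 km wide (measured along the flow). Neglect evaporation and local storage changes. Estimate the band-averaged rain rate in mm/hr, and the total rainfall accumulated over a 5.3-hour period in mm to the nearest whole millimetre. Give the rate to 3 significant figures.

Column moisture flux per unit crosswind length is F = V × PW.
Inflow: F_in = 16.7 × 15.9 = 265.53 mm·m/s
Outflow: F_out = 7.37 × 4.95 = 36.4815 mm·m/s
Steady-state rate R = (F_in − F_out)/L = (265.53 − 36.4815) / 79900 m = 2.867e-03 mm/s.
R = 2.867e-03 × 3600 = 10.3 mm/hr.
Over 5.3 h: total = 10.3 × 5.3 = 54.59 ≈ 55 mm.

R ≈ 10.3 mm/hr; total ≈ 55 mm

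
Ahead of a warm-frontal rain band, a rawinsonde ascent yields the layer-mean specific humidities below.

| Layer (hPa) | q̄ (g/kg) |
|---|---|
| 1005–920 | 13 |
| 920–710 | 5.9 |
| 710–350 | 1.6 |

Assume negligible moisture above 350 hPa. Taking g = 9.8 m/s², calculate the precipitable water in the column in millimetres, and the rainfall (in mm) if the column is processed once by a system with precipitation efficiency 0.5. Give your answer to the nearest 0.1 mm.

Precipitable water is the column-integrated vapour mass per unit area: PW = (1/g) Σ q̄ Δp, with q in kg/kg and Δp in Pa (1 kg/m² of water = 1 mm).
Layer 1005–920 hPa: Δp = 85 hPa = 8500 Pa, q̄ = 0.013 kg/kg → 0.013 × 8500 / 9.8 = 11.28 mm
Layer 920–710 hPa: Δp = 210 hPa = 21000 Pa, q̄ = 0.0059 kg/kg → 0.0059 × 21000 / 9.8 = 12.64 mm
Layer 710–350 hPa: Δp = 360 hPa = 36000 Pa, q̄ = 0.0016 kg/kg → 0.0016 × 36000 / 9.8 = 5.88 mm
PW = 11.28 + 12.64 + 5.88 = 29.80 ≈ 29.8 mm.
Rainfall = ε × PW = 0.5 × 29.8 = 14.9 mm.

PW ≈ 29.8 mm; rainfall ≈ 14.9 mm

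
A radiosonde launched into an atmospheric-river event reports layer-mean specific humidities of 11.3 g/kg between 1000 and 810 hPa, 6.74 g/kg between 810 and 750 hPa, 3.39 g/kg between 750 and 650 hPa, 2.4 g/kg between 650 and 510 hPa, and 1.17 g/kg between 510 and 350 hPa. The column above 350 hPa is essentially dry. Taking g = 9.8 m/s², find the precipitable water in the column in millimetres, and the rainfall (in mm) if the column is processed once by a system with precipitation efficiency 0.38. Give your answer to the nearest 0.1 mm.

Precipitable water is the column-integrated vapour mass per unit area: PW = (1/g) Σ q̄ Δp, with q in kg/kg and Δp in Pa (1 kg/m² of water = 1 mm).
Layer 1000–810 hPa: Δp = 190 hPa = 19000 Pa, q̄ = 0.0113 kg/kg → 0.0113 × 19000 / 9.8 = 21.91 mm
Layer 810–750 hPa: Δp = 60 hPa = 6000 Pa, q̄ = 0.00674 kg/kg → 0.00674 × 6000 / 9.8 = 4.13 mm
Layer 750–650 hPa: Δp = 100 hPa = 10000 Pa, q̄ = 0.00339 kg/kg → 0.00339 × 10000 / 9.8 = 3.46 mm
Layer 650–510 hPa: Δp = 140 hPa = 14000 Pa, q̄ = 0.0024 kg/kg → 0.0024 × 14000 / 9.8 = 3.43 mm
Layer 510–350 hPa: Δp = 160 hPa = 16000 Pa, q̄ = 0.00117 kg/kg → 0.00117 × 16000 / 9.8 = 1.91 mm
PW = 21.91 + 4.13 + 3.46 + 3.43 + 1.91 = 34.84 ≈ 34.8 mm.
Rainfall = ε × PW = 0.38 × 34.8 = 13.2 mm.

PW ≈ 34.8 mm; rainfall ≈ 13.2 mm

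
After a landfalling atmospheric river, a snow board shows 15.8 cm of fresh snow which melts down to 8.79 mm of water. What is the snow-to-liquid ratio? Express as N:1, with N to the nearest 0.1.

Ratio = snow depth / SWE = 158 mm / 8.79 mm = 18.0, i.e. 18.0:1.

ratio ≈ 18.0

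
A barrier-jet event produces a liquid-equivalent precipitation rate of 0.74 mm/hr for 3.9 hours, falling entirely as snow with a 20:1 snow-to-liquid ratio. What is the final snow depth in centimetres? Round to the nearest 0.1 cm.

Liquid-equivalent depth = 0.74 × 3.9 = 2.886 mm.
Snow depth = 2.886 mm × 20 = 57.72 mm = 5.8 cm.

snow depth ≈ 5.8 cm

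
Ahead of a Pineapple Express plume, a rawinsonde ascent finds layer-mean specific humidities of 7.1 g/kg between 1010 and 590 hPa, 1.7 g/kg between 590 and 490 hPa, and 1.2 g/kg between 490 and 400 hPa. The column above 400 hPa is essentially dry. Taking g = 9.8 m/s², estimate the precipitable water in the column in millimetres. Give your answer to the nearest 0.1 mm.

PW ≈ 33.3 mm

Precipitable water is the column-integrated vapour mass per unit area: PW = (1/g) Σ q̄ Δp, with q in kg/kg and Δp in Pa (1 kg/m² of water = 1 mm).
Layer 1010–590 hPa: Δp = 420 hPa = 42000 Pa, q̄ = 0.0071 kg/kg → 0.0071 × 42000 / 9.8 = 30.43 mm
Layer 590–490 hPa: Δp = 100 hPa = 10000 Pa, q̄ = 0.0017 kg/kg → 0.0017 × 10000 / 9.8 = 1.73 mm
Layer 490–400 hPa: Δp = 90 hPa = 9000 Pa, q̄ = 0.0012 kg/kg → 0.0012 × 9000 / 9.8 = 1.10 mm
PW = 30.43 + 1.73 + 1.10 = 33.26 ≈ 33.3 mm.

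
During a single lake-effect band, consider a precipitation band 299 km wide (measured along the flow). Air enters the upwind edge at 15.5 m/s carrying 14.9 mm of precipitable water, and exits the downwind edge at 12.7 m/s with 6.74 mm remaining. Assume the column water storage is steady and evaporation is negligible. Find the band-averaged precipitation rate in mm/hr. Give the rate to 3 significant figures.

R ≈ 1.75 mm/hr

Column moisture flux per unit crosswind length is F = V × PW.
Inflow: F_in = 15.5 × 14.9 = 230.95 mm·m/s
Outflow: F_out = 12.7 × 6.74 = 85.598 mm·m/s
Steady-state rate R = (F_in − F_out)/L = (230.95 − 85.598) / 299000 m = 4.861e-04 mm/s.
R = 4.861e-04 × 3600 = 1.75 mm/hr.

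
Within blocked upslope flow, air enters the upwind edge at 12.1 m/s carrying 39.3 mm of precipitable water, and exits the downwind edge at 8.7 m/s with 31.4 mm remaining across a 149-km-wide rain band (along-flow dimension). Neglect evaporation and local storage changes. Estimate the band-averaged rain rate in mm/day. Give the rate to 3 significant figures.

R ≈ 117 mm/day

Column moisture flux per unit crosswind length is F = V × PW.
Inflow: F_in = 12.1 × 39.3 = 475.53 mm·m/s
Outflow: F_out = 8.7 × 31.4 = 273.18 mm·m/s
Steady-state rate R = (F_in − F_out)/L = (475.53 − 273.18) / 149000 m = 1.358e-03 mm/s.
R = 1.358e-03 × 3600 × 24 = 117 mm/day.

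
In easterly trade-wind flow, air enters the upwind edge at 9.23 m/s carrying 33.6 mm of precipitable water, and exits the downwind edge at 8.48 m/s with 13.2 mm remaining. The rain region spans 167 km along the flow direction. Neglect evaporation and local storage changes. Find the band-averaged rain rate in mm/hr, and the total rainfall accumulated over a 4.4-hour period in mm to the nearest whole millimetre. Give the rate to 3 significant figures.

R ≈ 4.27 mm/hr; total ≈ 19 mm

Column moisture flux per unit crosswind length is F = V × PW.
Inflow: F_in = 9.23 × 33.6 = 310.128 mm·m/s
Outflow: F_out = 8.48 × 13.2 = 111.936 mm·m/s
Steady-state rate R = (F_in − F_out)/L = (310.128 − 111.936) / 167000 m = 1.187e-03 mm/s.
R = 1.187e-03 × 3600 = 4.27 mm/hr.
Over 4.4 h: total = 4.27 × 4.4 = 18.788 ≈ 19 mm.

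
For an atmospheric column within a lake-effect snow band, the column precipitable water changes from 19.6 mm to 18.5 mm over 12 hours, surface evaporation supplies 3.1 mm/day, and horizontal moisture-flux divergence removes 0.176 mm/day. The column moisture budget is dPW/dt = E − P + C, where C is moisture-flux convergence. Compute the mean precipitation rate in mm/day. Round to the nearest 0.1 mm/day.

P ≈ 5.1 mm/day

dPW/dt = (18.5 − 19.6) mm / (12/24 day) = -2.200 mm/day.
P = E + C − dPW/dt = 3.1 + (-0.176) − (-2.200) = 5.1 mm/day.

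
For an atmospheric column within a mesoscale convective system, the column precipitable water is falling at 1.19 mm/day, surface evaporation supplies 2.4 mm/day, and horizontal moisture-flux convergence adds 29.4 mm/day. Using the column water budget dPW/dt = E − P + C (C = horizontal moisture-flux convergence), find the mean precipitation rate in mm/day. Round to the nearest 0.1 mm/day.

dPW/dt = -1.19 mm/day.
P = E + C − dPW/dt = 2.4 + (29.4) − (-1.19) = 33.0 mm/day.

P ≈ 33.0 mm/day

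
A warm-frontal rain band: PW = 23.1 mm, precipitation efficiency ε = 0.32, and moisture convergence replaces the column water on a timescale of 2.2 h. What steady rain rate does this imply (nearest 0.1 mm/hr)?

R ≈ 3.4 mm/hr

Each overturning extracts ε × PW = 0.32 × 23.1 = 7.392 mm.
Rate = ε·PW / τ = 7.392 / 2.2 h = 3.4 mm/hr.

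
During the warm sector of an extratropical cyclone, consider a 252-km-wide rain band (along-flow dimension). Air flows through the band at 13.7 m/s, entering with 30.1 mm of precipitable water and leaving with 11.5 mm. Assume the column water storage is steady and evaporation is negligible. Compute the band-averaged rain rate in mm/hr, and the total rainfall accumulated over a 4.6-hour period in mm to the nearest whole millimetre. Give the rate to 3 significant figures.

R ≈ 3.64 mm/hr; total ≈ 17 mm

Column moisture flux per unit crosswind length is F = V × PW.
Inflow: F_in = 13.7 × 30.1 = 412.37 mm·m/s
Outflow: F_out = 13.7 × 11.5 = 157.55 mm·m/s
Steady-state rate R = (F_in − F_out)/L = (412.37 − 157.55) / 252000 m = 1.011e-03 mm/s.
R = 1.011e-03 × 3600 = 3.64 mm/hr.
Over 4.6 h: total = 3.64 × 4.6 = 16.744 ≈ 17 mm.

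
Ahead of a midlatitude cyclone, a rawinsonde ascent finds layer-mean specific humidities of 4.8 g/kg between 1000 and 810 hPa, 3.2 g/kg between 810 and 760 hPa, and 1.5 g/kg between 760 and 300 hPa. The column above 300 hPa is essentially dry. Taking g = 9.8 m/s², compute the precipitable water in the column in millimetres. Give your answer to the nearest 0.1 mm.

Precipitable water is the column-integrated vapour mass per unit area: PW = (1/g) Σ q̄ Δp, with q in kg/kg and Δp in Pa (1 kg/m² of water = 1 mm).
Layer 1000–810 hPa: Δp = 190 hPa = 19000 Pa, q̄ = 0.0048 kg/kg → 0.0048 × 19000 / 9.8 = 9.31 mm
Layer 810–760 hPa: Δp = 50 hPa = 5000 Pa, q̄ = 0.0032 kg/kg → 0.0032 × 5000 / 9.8 = 1.63 mm
Layer 760–300 hPa: Δp = 460 hPa = 46000 Pa, q̄ = 0.0015 kg/kg → 0.0015 × 46000 / 9.8 = 7.04 mm
PW = 9.31 + 1.63 + 7.04 = 17.98 ≈ 18.0 mm.

PW ≈ 18.0 mm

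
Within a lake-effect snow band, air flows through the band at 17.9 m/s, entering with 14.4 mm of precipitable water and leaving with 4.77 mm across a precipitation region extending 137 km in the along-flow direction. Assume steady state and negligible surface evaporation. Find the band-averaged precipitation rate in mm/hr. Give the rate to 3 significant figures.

Column moisture flux per unit crosswind length is F = V × PW.
Inflow: F_in = 17.9 × 14.4 = 257.76 mm·m/s
Outflow: F_out = 17.9 × 4.77 = 85.383 mm·m/s
Steady-state rate R = (F_in − F_out)/L = (257.76 − 85.383) / 137000 m = 1.258e-03 mm/s.
R = 1.258e-03 × 3600 = 4.53 mm/hr.

R ≈ 4.53 mm/hr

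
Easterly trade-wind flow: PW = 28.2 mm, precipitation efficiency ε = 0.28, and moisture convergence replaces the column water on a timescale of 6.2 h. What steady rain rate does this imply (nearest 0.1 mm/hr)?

Each overturning extracts ε × PW = 0.28 × 28.2 = 7.896 mm.
Rate = ε·PW / τ = 7.896 / 6.2 h = 1.3 mm/hr.

R ≈ 1.3 mm/hr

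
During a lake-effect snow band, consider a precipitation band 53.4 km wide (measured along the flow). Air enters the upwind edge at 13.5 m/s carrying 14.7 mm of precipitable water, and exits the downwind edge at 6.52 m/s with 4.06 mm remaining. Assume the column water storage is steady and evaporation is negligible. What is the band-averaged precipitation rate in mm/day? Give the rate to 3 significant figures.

Column moisture flux per unit crosswind length is F = V × PW.
Inflow: F_in = 13.5 × 14.7 = 198.45 mm·m/s
Outflow: F_out = 6.52 × 4.06 = 26.4712 mm·m/s
Steady-state rate R = (F_in − F_out)/L = (198.45 − 26.4712) / 53400 m = 3.221e-03 mm/s.
R = 3.221e-03 × 3600 × 24 = 278 mm/day.

R ≈ 278 mm/day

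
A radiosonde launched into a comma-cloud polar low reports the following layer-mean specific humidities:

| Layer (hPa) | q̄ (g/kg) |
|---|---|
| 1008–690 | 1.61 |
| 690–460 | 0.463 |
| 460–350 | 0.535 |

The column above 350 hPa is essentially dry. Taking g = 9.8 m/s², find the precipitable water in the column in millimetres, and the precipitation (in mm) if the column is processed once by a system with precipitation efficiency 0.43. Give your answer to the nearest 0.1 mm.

PW ≈ 6.9 mm; precipitation ≈ 3.0 mm

Precipitable water is the column-integrated vapour mass per unit area: PW = (1/g) Σ q̄ Δp, with q in kg/kg and Δp in Pa (1 kg/m² of water = 1 mm).
Layer 1008–690 hPa: Δp = 318 hPa = 31800 Pa, q̄ = 0.00161 kg/kg → 0.00161 × 31800 / 9.8 = 5.22 mm
Layer 690–460 hPa: Δp = 230 hPa = 23000 Pa, q̄ = 0.000463 kg/kg → 0.000463 × 23000 / 9.8 = 1.09 mm
Layer 460–350 hPa: Δp = 110 hPa = 11000 Pa, q̄ = 0.000535 kg/kg → 0.000535 × 11000 / 9.8 = 0.60 mm
PW = 5.22 + 1.09 + 0.60 = 6.91 ≈ 6.9 mm.
Precipitation = ε × PW = 0.43 × 6.9 = 3.0 mm.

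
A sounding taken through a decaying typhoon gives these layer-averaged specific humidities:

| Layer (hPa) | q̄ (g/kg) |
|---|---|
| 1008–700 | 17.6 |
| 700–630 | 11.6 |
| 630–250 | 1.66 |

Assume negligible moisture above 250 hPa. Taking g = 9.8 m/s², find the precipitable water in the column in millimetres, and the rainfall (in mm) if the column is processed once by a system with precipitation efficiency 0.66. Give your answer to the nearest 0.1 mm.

PW ≈ 70.0 mm; rainfall ≈ 46.2 mm

Precipitable water is the column-integrated vapour mass per unit area: PW = (1/g) Σ q̄ Δp, with q in kg/kg and Δp in Pa (1 kg/m² of water = 1 mm).
Layer 1008–700 hPa: Δp = 308 hPa = 30800 Pa, q̄ = 0.0176 kg/kg → 0.0176 × 30800 / 9.8 = 55.31 mm
Layer 700–630 hPa: Δp = 70 hPa = 7000 Pa, q̄ = 0.0116 kg/kg → 0.0116 × 7000 / 9.8 = 8.29 mm
Layer 630–250 hPa: Δp = 380 hPa = 38000 Pa, q̄ = 0.00166 kg/kg → 0.00166 × 38000 / 9.8 = 6.44 mm
PW = 55.31 + 8.29 + 6.44 = 70.04 ≈ 70.0 mm.
Rainfall = ε × PW = 0.66 × 70.0 = 46.2 mm.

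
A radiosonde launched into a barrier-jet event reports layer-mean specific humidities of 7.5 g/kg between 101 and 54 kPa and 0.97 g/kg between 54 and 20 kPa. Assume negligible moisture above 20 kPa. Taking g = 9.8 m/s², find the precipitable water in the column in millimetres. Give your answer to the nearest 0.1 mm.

PW ≈ 39.3 mm

Precipitable water is the column-integrated vapour mass per unit area: PW = (1/g) Σ q̄ Δp, with q in kg/kg and Δp in Pa (1 kg/m² of water = 1 mm).
Layer 101–54 kPa: Δp = 470 hPa = 47000 Pa, q̄ = 0.0075 kg/kg → 0.0075 × 47000 / 9.8 = 35.97 mm
Layer 54–20 kPa: Δp = 340 hPa = 34000 Pa, q̄ = 0.00097 kg/kg → 0.00097 × 34000 / 9.8 = 3.37 mm
PW = 35.97 + 3.37 = 39.34 ≈ 39.3 mm.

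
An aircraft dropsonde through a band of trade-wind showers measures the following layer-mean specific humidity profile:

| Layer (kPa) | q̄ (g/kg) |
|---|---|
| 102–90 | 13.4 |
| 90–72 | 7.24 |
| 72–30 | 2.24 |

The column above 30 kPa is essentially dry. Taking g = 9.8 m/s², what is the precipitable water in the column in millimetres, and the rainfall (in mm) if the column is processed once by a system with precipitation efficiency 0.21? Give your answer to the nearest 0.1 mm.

PW ≈ 39.3 mm; rainfall ≈ 8.3 mm

Precipitable water is the column-integrated vapour mass per unit area: PW = (1/g) Σ q̄ Δp, with q in kg/kg and Δp in Pa (1 kg/m² of water = 1 mm).
Layer 102–90 kPa: Δp = 120 hPa = 12000 Pa, q̄ = 0.0134 kg/kg → 0.0134 × 12000 / 9.8 = 16.41 mm
Layer 90–72 kPa: Δp = 180 hPa = 18000 Pa, q̄ = 0.00724 kg/kg → 0.00724 × 18000 / 9.8 = 13.30 mm
Layer 72–30 kPa: Δp = 420 hPa = 42000 Pa, q̄ = 0.00224 kg/kg → 0.00224 × 42000 / 9.8 = 9.60 mm
PW = 16.41 + 13.30 + 9.60 = 39.31 ≈ 39.3 mm.
Rainfall = ε × PW = 0.21 × 39.3 = 8.3 mm.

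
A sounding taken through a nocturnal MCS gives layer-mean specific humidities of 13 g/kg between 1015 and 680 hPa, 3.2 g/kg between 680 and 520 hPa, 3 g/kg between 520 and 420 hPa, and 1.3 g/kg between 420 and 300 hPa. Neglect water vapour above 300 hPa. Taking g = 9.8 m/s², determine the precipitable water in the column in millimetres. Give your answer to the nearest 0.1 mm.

PW ≈ 54.3 mm

Precipitable water is the column-integrated vapour mass per unit area: PW = (1/g) Σ q̄ Δp, with q in kg/kg and Δp in Pa (1 kg/m² of water = 1 mm).
Layer 1015–680 hPa: Δp = 335 hPa = 33500 Pa, q̄ = 0.013 kg/kg → 0.013 × 33500 / 9.8 = 44.44 mm
Layer 680–520 hPa: Δp = 160 hPa = 16000 Pa, q̄ = 0.0032 kg/kg → 0.0032 × 16000 / 9.8 = 5.22 mm
Layer 520–420 hPa: Δp = 100 hPa = 10000 Pa, q̄ = 0.003 kg/kg → 0.003 × 10000 / 9.8 = 3.06 mm
Layer 420–300 hPa: Δp = 120 hPa = 12000 Pa, q̄ = 0.0013 kg/kg → 0.0013 × 12000 / 9.8 = 1.59 mm
PW = 44.44 + 5.22 + 3.06 + 1.59 = 54.31 ≈ 54.3 mm.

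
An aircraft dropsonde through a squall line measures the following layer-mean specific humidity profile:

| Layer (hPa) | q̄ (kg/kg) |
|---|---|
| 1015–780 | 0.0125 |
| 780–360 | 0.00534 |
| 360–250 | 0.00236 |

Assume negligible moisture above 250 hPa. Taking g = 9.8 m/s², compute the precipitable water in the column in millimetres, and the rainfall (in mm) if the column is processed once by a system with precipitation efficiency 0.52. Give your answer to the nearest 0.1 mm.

Precipitable water is the column-integrated vapour mass per unit area: PW = (1/g) Σ q̄ Δp, with q in kg/kg and Δp in Pa (1 kg/m² of water = 1 mm).
Layer 1015–780 hPa: Δp = 235 hPa = 23500 Pa, q̄ = 0.0125 kg/kg → 0.0125 × 23500 / 9.8 = 29.97 mm
Layer 780–360 hPa: Δp = 420 hPa = 42000 Pa, q̄ = 0.00534 kg/kg → 0.00534 × 42000 / 9.8 = 22.89 mm
Layer 360–250 hPa: Δp = 110 hPa = 11000 Pa, q̄ = 0.00236 kg/kg → 0.00236 × 11000 / 9.8 = 2.65 mm
PW = 29.97 + 22.89 + 2.65 = 55.51 ≈ 55.5 mm.
Rainfall = ε × PW = 0.52 × 55.5 = 28.9 mm.

PW ≈ 55.5 mm; rainfall ≈ 28.9 mm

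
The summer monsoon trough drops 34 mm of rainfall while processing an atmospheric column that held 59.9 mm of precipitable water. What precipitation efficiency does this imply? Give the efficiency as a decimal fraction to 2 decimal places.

ε ≈ 0.57

ε = rainfall / PW = 34 / 59.9 = 0.57.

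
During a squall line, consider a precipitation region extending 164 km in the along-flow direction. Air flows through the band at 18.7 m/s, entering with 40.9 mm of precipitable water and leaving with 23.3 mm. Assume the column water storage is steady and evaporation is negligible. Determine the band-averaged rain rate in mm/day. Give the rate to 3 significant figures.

Column moisture flux per unit crosswind length is F = V × PW.
Inflow: F_in = 18.7 × 40.9 = 764.83 mm·m/s
Outflow: F_out = 18.7 × 23.3 = 435.71 mm·m/s
Steady-state rate R = (F_in − F_out)/L = (764.83 − 435.71) / 164000 m = 2.007e-03 mm/s.
R = 2.007e-03 × 3600 × 24 = 173 mm/day.

R ≈ 173 mm/day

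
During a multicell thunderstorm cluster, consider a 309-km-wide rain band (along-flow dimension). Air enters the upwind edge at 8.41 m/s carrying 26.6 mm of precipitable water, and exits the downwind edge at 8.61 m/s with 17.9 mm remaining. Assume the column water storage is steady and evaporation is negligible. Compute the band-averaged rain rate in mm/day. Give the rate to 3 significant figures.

R ≈ 19.5 mm/day

Column moisture flux per unit crosswind length is F = V × PW.
Inflow: F_in = 8.41 × 26.6 = 223.706 mm·m/s
Outflow: F_out = 8.61 × 17.9 = 154.119 mm·m/s
Steady-state rate R = (F_in − F_out)/L = (223.706 − 154.119) / 309000 m = 2.252e-04 mm/s.
R = 2.252e-04 × 3600 × 24 = 19.5 mm/day.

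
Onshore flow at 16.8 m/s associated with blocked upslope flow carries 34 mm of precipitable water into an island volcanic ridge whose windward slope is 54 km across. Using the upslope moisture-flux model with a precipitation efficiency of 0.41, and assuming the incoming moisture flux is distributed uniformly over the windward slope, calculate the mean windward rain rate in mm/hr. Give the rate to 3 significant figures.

Incoming column moisture flux per unit ridge length: F = V × PW = 16.8 × 34 = 571.2 mm·m/s.
Spread over the 54 km slope with efficiency ε = 0.41: R = ε·F/W = 0.41 × 571.2 / 54000 m = 4.337e-03 mm/s.
R = 4.337e-03 × 3600 = 15.6 mm/hr.

R ≈ 15.6 mm/hr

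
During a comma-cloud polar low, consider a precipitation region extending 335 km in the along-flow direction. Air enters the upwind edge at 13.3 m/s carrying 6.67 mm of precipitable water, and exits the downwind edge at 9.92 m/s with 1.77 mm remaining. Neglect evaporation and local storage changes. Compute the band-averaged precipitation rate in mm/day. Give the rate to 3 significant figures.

Column moisture flux per unit crosswind length is F = V × PW.
Inflow: F_in = 13.3 × 6.67 = 88.711 mm·m/s
Outflow: F_out = 9.92 × 1.77 = 17.5584 mm·m/s
Steady-state rate R = (F_in − F_out)/L = (88.711 − 17.5584) / 335000 m = 2.124e-04 mm/s.
R = 2.124e-04 × 3600 × 24 = 18.4 mm/day.

R ≈ 18.4 mm/day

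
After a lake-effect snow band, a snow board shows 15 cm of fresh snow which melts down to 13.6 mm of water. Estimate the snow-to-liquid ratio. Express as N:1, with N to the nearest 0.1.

ratio ≈ 11.0

Ratio = snow depth / SWE = 150 mm / 13.6 mm = 11.0, i.e. 11.0:1.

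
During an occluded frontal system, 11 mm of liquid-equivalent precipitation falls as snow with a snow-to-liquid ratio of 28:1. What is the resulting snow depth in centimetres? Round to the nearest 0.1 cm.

snow depth ≈ 30.8 cm

Snow depth = liquid × ratio = 11 mm × 28 = 308 mm = 30.8 cm.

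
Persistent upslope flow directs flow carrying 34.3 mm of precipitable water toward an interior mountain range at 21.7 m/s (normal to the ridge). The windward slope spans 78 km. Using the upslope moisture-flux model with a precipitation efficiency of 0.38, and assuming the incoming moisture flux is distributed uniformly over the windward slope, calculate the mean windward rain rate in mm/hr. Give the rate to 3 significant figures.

Incoming column moisture flux per unit ridge length: F = V × PW = 21.7 × 34.3 = 744.31 mm·m/s.
Spread over the 78 km slope with efficiency ε = 0.38: R = ε·F/W = 0.38 × 744.31 / 78000 m = 3.626e-03 mm/s.
R = 3.626e-03 × 3600 = 13.1 mm/hr.

R ≈ 13.1 mm/hr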